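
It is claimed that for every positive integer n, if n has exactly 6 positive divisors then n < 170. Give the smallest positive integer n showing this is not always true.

n = 171

The first 23 eligible values, up to n = 164, all satisfy the conclusion.
n = 171: τ(171) = 6; 171 ≥ 170.
Thus n = 171 disproves the claim, and no smaller n works.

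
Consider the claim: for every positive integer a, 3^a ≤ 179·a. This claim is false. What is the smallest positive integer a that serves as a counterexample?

a = 7

A counterexample is any positive integer a such that 3^a > 179·a; we check each in order.
For a = 1, 2, 3, 4, 5, 6 the conclusion holds.
a = 7: 3^a = 2187 and 179·a = 1253, so 2187 > 1253.
Hence a = 7 is a counterexample.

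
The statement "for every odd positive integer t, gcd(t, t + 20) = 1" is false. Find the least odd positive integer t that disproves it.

Check each odd positive integer t in order until gcd(t, t + 20) > 1.
For t = 1, 3 the conclusion holds.
t = 5: gcd(5, 25) = 5.
So t = 5 is the smallest counterexample.

t = 5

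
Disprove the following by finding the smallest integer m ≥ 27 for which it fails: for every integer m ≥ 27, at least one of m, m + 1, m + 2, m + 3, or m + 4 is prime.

Check each integer m ≥ 27 in order until m, m + 1, m + 2, m + 3, m + 4 are all composite.
m = 27: 29 is prime.
m = 28: 29 is prime.
m = 29: 29 is prime.
m = 30: 31 is prime.
m = 31: 31 is prime.
m = 32: 32 = 2 × 16; 33 = 3 × 11; 34 = 2 × 17; 35 = 5 × 7; 36 = 2 × 18 — all composite.

m = 32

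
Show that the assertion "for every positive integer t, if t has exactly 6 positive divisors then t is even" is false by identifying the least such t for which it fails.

t = 45

Check each positive integer t in order until t has exactly 6 positive divisors but t is odd.
The first 6 eligible values, up to t = 44, all satisfy the conclusion.
t = 45: divisors of 45: 1, 3, 5, 9, 15, 45; 45 is odd.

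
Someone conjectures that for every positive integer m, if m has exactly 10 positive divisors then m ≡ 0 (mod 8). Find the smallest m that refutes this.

m = 162

m = 48: τ(48) = 10; 48 ≡ 0 (mod 8).
m = 80: τ(80) = 10; 80 ≡ 0 (mod 8).
m = 112: τ(112) = 10; 112 ≡ 0 (mod 8).
m = 162: τ(162) = 10; 162 ≡ 2 (mod 8).
Thus m = 162 disproves the claim, and no smaller m works.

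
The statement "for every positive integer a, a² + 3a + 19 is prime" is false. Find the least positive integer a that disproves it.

a = 15

The first 14 eligible values, up to a = 14, all satisfy the conclusion.
a = 15: a² + 3a + 19 = 289 = 17 × 17, composite.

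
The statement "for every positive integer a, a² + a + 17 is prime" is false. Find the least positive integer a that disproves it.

For a = 1, 2, 3, 4, …, 13, 14, 15 the conclusion holds.
a = 16: a² + a + 17 = 289 = 17 × 17, composite.
Hence a = 16 is a counterexample.

a = 16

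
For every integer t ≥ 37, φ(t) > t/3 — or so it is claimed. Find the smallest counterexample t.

We need the least integer t ≥ 37 for which the claim fails.
For t = 37, 38, 39, 40, 41 the conclusion holds.
t = 42: φ(42) = 12 and 42/3 = 14, so φ(42) ≤ 42/3.
So t = 42 is the smallest counterexample.

t = 42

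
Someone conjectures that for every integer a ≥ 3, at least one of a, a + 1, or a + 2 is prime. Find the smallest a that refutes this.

Check each integer a ≥ 3 in order until a, a + 1, a + 2 are all composite.
The first 5 eligible values, up to a = 7, all satisfy the conclusion.
a = 8: 8 = 2 × 4; 9 = 3 × 3; 10 = 2 × 5 — all composite.

a = 8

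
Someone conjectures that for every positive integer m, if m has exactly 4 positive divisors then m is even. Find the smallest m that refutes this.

m = 15

We need the least positive integer m for which m has exactly 4 positive divisors but m is odd.
The first 4 eligible values, up to m = 14, all satisfy the conclusion.
m = 15: divisors of 15: 1, 3, 5, 15; 15 is odd.
Thus m = 15 disproves the claim, and no smaller m works.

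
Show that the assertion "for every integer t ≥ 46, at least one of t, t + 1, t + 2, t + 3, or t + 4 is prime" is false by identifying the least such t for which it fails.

t = 46: 47 is prime.
t = 47: 47 is prime.
t = 48: 48 = 2 × 24; 49 = 7 × 7; 50 = 2 × 25; 51 = 3 × 17; 52 = 2 × 26 — all composite.
Hence t = 48 is a counterexample.

t = 48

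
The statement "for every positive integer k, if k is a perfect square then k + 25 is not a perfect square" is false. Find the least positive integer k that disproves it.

Check each positive integer k in order until k is a perfect square but k + 25 is a perfect square.
The first 11 eligible values, up to k = 121, all satisfy the conclusion.
k = 144: 144 = 12² and 144 + 25 = 169 = 13².
Hence k = 144 is a counterexample.

k = 144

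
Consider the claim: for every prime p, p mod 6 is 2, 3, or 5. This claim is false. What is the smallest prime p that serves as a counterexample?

p = 7

p = 2: 2 mod 6 = 2.
p = 3: 3 mod 6 = 3.
p = 5: 5 mod 6 = 5.
p = 7: 7 mod 6 = 1 — not in {2, 3, 5}.
Thus p = 7 disproves the claim, and no smaller p works.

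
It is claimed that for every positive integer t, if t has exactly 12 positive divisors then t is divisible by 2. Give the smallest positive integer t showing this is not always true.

t = 315

Check each positive integer t in order until t has exactly 12 positive divisors but t is not divisible by 2.
For t = 60, 72, 84, 90, …, 294, 306, 308 the conclusion holds.
t = 315: τ(315) = 12; 315 mod 2 = 1.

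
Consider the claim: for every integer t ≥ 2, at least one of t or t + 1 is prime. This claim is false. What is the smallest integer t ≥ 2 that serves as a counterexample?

t = 8

Check each integer t ≥ 2 in order until t, t + 1 are both composite.
The first 6 eligible values, up to t = 7, all satisfy the conclusion.
t = 8: 8 = 2 × 4; 9 = 3 × 3 — both composite.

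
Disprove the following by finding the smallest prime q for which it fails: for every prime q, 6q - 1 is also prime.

Check each prime q in order until 6q - 1 is not prime.
For q = 2, 3, 5, 7 the conclusion holds.
q = 11: 6q - 1 = 65 = 5 × 13, not prime.
So q = 11 is the smallest counterexample.

q = 11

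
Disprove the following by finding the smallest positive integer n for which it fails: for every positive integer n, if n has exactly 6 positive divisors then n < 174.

For n = 12, 18, 20, 28, …, 164, 171, 172 the conclusion holds.
n = 175: τ(175) = 6; 175 ≥ 174.
So n = 175 is the smallest counterexample.

n = 175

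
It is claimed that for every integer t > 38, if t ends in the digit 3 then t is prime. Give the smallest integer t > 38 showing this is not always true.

t = 63

A counterexample is any integer t > 38 such that t ends in the digit 3 but t is not prime; we check each in order.
For t = 43, 53 the conclusion holds.
t = 63: 63 ends in 3; 63 = 3 × 21, composite.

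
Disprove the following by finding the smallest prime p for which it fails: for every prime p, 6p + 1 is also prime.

p = 19

Check each prime p in order until 6p + 1 is not prime.
For p = 2, 3, 5, 7, 11, 13, 17 the conclusion holds.
p = 19: 6p + 1 = 115 = 5 × 23, not prime.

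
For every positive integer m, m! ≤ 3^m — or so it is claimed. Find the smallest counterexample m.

m = 7

We need the least positive integer m for which m! > 3^m.
For m = 1, 2, 3, 4, 5, 6 the conclusion holds.
m = 7: m! = 5040 and 3^m = 2187, so 5040 > 2187.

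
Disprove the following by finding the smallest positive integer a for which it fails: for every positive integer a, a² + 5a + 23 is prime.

a = 14

Check each positive integer a in order until a² + 5a + 23 is not prime.
For a = 1, 2, 3, 4, …, 11, 12, 13 the conclusion holds.
a = 14: a² + 5a + 23 = 289 = 17 × 17, composite.
Thus a = 14 disproves the claim, and no smaller a works.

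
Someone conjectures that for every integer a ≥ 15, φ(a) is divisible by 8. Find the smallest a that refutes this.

A counterexample is any integer a ≥ 15 such that φ(a) is not divisible by 8; we check each in order.
For a = 15, 16, 17 the conclusion holds.
a = 18: φ(18) = 6; 6 mod 8 = 6.
Thus a = 18 disproves the claim, and no smaller a works.

a = 18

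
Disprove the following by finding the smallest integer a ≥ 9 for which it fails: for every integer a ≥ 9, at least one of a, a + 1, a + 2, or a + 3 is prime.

For a = 9, 10, 11, 12, …, 21, 22, 23 the conclusion holds.
a = 24: 24 = 2 × 12; 25 = 5 × 5; 26 = 2 × 13; 27 = 3 × 9 — all composite.
Hence a = 24 is a counterexample.

a = 24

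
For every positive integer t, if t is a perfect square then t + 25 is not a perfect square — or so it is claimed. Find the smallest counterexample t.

The first 11 eligible values, up to t = 121, all satisfy the conclusion.
t = 144: 144 = 12² and 144 + 25 = 169 = 13².

t = 144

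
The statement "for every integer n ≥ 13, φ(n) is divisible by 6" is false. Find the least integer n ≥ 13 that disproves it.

n = 13: φ(13) = 12; 12 mod 6 = 0.
n = 14: φ(14) = 6; 6 mod 6 = 0.
n = 15: φ(15) = 8; 8 mod 6 = 2.

n = 15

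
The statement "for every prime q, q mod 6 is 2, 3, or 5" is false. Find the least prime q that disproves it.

For q = 2, 3, 5 the conclusion holds.
q = 7: 7 mod 6 = 1 — not in {2, 3, 5}.
Thus q = 7 disproves the claim, and no smaller q works.

q = 7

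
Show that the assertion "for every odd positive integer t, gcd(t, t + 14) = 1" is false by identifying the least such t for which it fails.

Check each odd positive integer t in order until gcd(t, t + 14) > 1.
t = 1: gcd(1, 15) = 1.
t = 3: gcd(3, 17) = 1.
t = 5: gcd(5, 19) = 1.
t = 7: gcd(7, 21) = 7.
Thus t = 7 disproves the claim, and no smaller t works.

t = 7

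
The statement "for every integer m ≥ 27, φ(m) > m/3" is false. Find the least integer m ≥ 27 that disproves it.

m = 30

We need the least integer m ≥ 27 for which the claim fails.
m = 27: φ(27) = 18 and 27/3 = 9, so φ(27) > 27/3.
m = 28: φ(28) = 12 and 28/3 = 28/3, so φ(28) > 28/3.
m = 29: φ(29) = 28 and 29/3 = 29/3, so φ(29) > 29/3.
m = 30: φ(30) = 8 and 30/3 = 10, so φ(30) ≤ 30/3.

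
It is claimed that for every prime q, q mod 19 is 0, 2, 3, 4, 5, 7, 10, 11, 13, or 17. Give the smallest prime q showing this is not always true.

A counterexample is any prime q such that the claim fails; we check each in order.
The first 10 eligible values, up to q = 29, all satisfy the conclusion.
q = 31: 31 mod 19 = 12 — not in {0, 2, 3, 4, 5, 7, 10, 11, 13, 17}.
Hence q = 31 is a counterexample.

q = 31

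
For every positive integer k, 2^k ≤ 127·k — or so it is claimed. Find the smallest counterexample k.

For k = 1, 2, 3, 4, 5, 6, 7, 8, 9, 10 the conclusion holds.
k = 11: 2^k = 2048 and 127·k = 1397, so 2048 > 1397.
Thus k = 11 disproves the claim, and no smaller k works.

k = 11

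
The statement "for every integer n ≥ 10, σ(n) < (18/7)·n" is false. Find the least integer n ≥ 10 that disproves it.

n = 48

Check each integer n ≥ 10 in order until the claim fails.
For n = 10, 11, 12, 13, …, 45, 46, 47 the conclusion holds.
n = 48: σ(48) = 124; 124 ≥ 864/7.
Thus n = 48 disproves the claim, and no smaller n works.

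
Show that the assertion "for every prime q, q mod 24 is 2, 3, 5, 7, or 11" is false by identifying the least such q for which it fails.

q = 13

We need the least prime q for which the claim fails.
q = 2: 2 mod 24 = 2.
q = 3: 3 mod 24 = 3.
q = 5: 5 mod 24 = 5.
q = 7: 7 mod 24 = 7.
q = 11: 11 mod 24 = 11.
q = 13: 13 mod 24 = 13 — not in {2, 3, 5, 7, 11}.
So q = 13 is the smallest counterexample.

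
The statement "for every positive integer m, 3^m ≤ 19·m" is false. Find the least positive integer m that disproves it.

m = 4

m = 1: 3^m = 3 and 19·m = 19, so 3 ≤ 19.
m = 2: 3^m = 9 and 19·m = 38, so 9 ≤ 38.
m = 3: 3^m = 27 and 19·m = 57, so 27 ≤ 57.
m = 4: 3^m = 81 and 19·m = 76, so 81 > 76.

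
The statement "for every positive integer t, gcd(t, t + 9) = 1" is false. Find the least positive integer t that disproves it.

t = 3

We need the least positive integer t for which gcd(t, t + 9) > 1.
t = 1: gcd(1, 10) = 1.
t = 2: gcd(2, 11) = 1.
t = 3: gcd(3, 12) = 3.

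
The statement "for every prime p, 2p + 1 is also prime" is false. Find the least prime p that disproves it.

Check each prime p in order until 2p + 1 is not prime.
For p = 2, 3, 5 the conclusion holds.
p = 7: 2p + 1 = 15 = 3 × 5, not prime.

p = 7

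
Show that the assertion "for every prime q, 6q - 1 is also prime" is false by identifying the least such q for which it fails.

A counterexample is any prime q such that 6q - 1 is not prime; we check each in order.
q = 2: 6q - 1 = 11, prime.
q = 3: 6q - 1 = 17, prime.
q = 5: 6q - 1 = 29, prime.
q = 7: 6q - 1 = 41, prime.
q = 11: 6q - 1 = 65 = 5 × 13, not prime.
Hence q = 11 is a counterexample.

q = 11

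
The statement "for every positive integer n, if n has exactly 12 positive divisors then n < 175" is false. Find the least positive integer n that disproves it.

Check each positive integer n in order until n has exactly 12 positive divisors but the claim fails.
For n = 60, 72, 84, 90, …, 150, 156, 160 the conclusion holds.
n = 198: τ(198) = 12; 198 ≥ 175.

n = 198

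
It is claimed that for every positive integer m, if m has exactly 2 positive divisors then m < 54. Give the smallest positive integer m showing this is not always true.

We need the least positive integer m for which m has exactly 2 positive divisors but the claim fails.
For m = 2, 3, 5, 7, …, 43, 47, 53 the conclusion holds.
m = 59: τ(59) = 2; 59 ≥ 54.

m = 59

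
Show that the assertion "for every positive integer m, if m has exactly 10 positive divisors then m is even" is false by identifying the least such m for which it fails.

A counterexample is any positive integer m such that m has exactly 10 positive divisors but m is odd; we check each in order.
For m = 48, 80, 112, 162, 176, 208, 272, 304, 368 the conclusion holds.
m = 405: divisors of 405: 10 divisors; 405 is odd.

m = 405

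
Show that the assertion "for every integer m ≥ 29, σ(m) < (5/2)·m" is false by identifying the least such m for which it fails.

m = 36

For m = 29, 30, 31, 32, 33, 34, 35 the conclusion holds.
m = 36: σ(36) = 91; 91 ≥ 90.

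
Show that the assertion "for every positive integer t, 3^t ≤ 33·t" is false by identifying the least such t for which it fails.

t = 5

The first 4 eligible values, up to t = 4, all satisfy the conclusion.
t = 5: 3^t = 243 and 33·t = 165, so 243 > 165.
Thus t = 5 disproves the claim, and no smaller t works.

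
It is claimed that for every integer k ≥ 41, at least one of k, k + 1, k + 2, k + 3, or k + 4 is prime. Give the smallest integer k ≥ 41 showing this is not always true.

k = 48

Check each integer k ≥ 41 in order until k, k + 1, k + 2, k + 3, k + 4 are all composite.
The first 7 eligible values, up to k = 47, all satisfy the conclusion.
k = 48: 48 = 2 × 24; 49 = 7 × 7; 50 = 2 × 25; 51 = 3 × 17; 52 = 2 × 26 — all composite.
Thus k = 48 disproves the claim, and no smaller k works.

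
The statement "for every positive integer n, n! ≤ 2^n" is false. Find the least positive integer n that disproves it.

For n = 1, 2, 3 the conclusion holds.
n = 4: n! = 24 and 2^n = 16, so 24 > 16.

n = 4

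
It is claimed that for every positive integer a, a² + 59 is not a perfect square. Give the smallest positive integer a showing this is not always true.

A counterexample is any positive integer a such that a² + 59 is a perfect square; we check each in order.
The first 28 eligible values, up to a = 28, all satisfy the conclusion.
a = 29: 29² + 59 = 900 = 30², a perfect square.
Thus a = 29 disproves the claim, and no smaller a works.

a = 29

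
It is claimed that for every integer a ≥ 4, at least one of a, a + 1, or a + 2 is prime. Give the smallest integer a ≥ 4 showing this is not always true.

We need the least integer a ≥ 4 for which a, a + 1, a + 2 are all composite.
For a = 4, 5, 6, 7 the conclusion holds.
a = 8: 8 = 2 × 4; 9 = 3 × 3; 10 = 2 × 5 — all composite.

a = 8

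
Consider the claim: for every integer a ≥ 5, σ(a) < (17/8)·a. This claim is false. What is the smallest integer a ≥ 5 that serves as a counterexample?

a = 12

The first 7 eligible values, up to a = 11, all satisfy the conclusion.
a = 12: σ(12) = 28; 28 ≥ 51/2.
Hence a = 12 is a counterexample.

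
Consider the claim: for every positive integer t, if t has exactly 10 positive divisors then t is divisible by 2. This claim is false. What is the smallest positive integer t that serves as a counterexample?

Check each positive integer t in order until t has exactly 10 positive divisors but t is not divisible by 2.
For t = 48, 80, 112, 162, 176, 208, 272, 304, 368 the conclusion holds.
t = 405: τ(405) = 10; 405 mod 2 = 1.

t = 405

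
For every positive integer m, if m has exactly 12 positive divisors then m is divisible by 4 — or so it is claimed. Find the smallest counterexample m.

m = 90

m = 60: τ(60) = 12; 60 mod 4 = 0.
m = 72: τ(72) = 12; 72 mod 4 = 0.
m = 84: τ(84) = 12; 84 mod 4 = 0.
m = 90: τ(90) = 12; 90 mod 4 = 2.
Thus m = 90 disproves the claim, and no smaller m works.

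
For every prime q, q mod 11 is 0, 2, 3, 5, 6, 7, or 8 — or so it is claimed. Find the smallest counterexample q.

q = 23

We need the least prime q for which the claim fails.
The first 8 eligible values, up to q = 19, all satisfy the conclusion.
q = 23: 23 mod 11 = 1 — not in {0, 2, 3, 5, 6, 7, 8}.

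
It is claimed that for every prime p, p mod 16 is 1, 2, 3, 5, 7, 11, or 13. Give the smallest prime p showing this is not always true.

p = 31

The first 10 eligible values, up to p = 29, all satisfy the conclusion.
p = 31: 31 mod 16 = 15 — not in {1, 2, 3, 5, 7, 11, 13}.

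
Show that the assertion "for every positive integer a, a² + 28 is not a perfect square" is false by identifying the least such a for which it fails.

A counterexample is any positive integer a such that a² + 28 is a perfect square; we check each in order.
For a = 1, 2, 3, 4, 5 the conclusion holds.
a = 6: 6² + 28 = 64 = 8², a perfect square.

a = 6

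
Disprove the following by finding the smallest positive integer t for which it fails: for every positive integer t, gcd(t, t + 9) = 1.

A counterexample is any positive integer t such that gcd(t, t + 9) > 1; we check each in order.
For t = 1, 2 the conclusion holds.
t = 3: gcd(3, 12) = 3.

t = 3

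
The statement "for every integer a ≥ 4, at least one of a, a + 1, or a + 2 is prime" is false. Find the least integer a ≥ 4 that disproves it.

a = 4: 5 is prime.
a = 5: 5 is prime.
a = 6: 7 is prime.
a = 7: 7 is prime.
a = 8: 8 = 2 × 4; 9 = 3 × 3; 10 = 2 × 5 — all composite.
So a = 8 is the smallest counterexample.

a = 8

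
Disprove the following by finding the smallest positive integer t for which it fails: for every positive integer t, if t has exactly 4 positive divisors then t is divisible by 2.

Check each positive integer t in order until t has exactly 4 positive divisors but t is not divisible by 2.
t = 6: τ(6) = 4; 6 mod 2 = 0.
t = 8: τ(8) = 4; 8 mod 2 = 0.
t = 10: τ(10) = 4; 10 mod 2 = 0.
t = 14: τ(14) = 4; 14 mod 2 = 0.
t = 15: τ(15) = 4; 15 mod 2 = 1.
So t = 15 is the smallest counterexample.

t = 15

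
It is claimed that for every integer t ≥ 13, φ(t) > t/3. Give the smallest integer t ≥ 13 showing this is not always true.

t = 18

A counterexample is any integer t ≥ 13 such that the claim fails; we check each in order.
The first 5 eligible values, up to t = 17, all satisfy the conclusion.
t = 18: φ(18) = 6 and 18/3 = 6, so φ(18) ≤ 18/3.
So t = 18 is the smallest counterexample.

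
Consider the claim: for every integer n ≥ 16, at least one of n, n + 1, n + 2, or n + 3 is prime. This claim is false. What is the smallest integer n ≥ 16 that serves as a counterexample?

n = 24

We need the least integer n ≥ 16 for which n, n + 1, n + 2, n + 3 are all composite.
n = 16: 17 is prime.
n = 17: 17 is prime.
n = 18: 19 is prime.
n = 19: 19 is prime.
n = 20: 23 is prime.
n = 21: 23 is prime.
n = 22: 23 is prime.
n = 23: 23 is prime.
n = 24: 24 = 2 × 12; 25 = 5 × 5; 26 = 2 × 13; 27 = 3 × 9 — all composite.
So n = 24 is the smallest counterexample.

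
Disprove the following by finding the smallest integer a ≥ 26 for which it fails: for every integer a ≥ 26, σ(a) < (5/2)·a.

a = 36

We need the least integer a ≥ 26 for which the claim fails.
For a = 26, 27, 28, 29, 30, 31, 32, 33, 34, 35 the conclusion holds.
a = 36: σ(36) = 91; 91 ≥ 90.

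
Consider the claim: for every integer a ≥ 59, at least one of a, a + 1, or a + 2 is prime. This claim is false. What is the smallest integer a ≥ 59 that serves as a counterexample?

a = 62

A counterexample is any integer a ≥ 59 such that a, a + 1, a + 2 are all composite; we check each in order.
For a = 59, 60, 61 the conclusion holds.
a = 62: 62 = 2 × 31; 63 = 3 × 21; 64 = 2 × 32 — all composite.
So a = 62 is the smallest counterexample.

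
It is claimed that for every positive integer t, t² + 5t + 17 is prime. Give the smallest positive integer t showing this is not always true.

We need the least positive integer t for which t² + 5t + 17 is not prime.
For t = 1, 2, 3, 4, 5, 6, 7 the conclusion holds.
t = 8: t² + 5t + 17 = 121 = 11 × 11, composite.

t = 8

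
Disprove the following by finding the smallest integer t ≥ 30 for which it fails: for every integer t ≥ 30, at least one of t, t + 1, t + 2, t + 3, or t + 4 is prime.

Check each integer t ≥ 30 in order until t, t + 1, t + 2, t + 3, t + 4 are all composite.
For t = 30, 31 the conclusion holds.
t = 32: 32 = 2 × 16; 33 = 3 × 11; 34 = 2 × 17; 35 = 5 × 7; 36 = 2 × 18 — all composite.

t = 32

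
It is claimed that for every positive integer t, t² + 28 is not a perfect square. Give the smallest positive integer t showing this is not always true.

Check each positive integer t in order until t² + 28 is a perfect square.
For t = 1, 2, 3, 4, 5 the conclusion holds.
t = 6: 6² + 28 = 64 = 8², a perfect square.
So t = 6 is the smallest counterexample.

t = 6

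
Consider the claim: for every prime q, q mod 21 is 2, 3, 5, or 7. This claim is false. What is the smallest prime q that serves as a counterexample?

We need the least prime q for which the claim fails.
For q = 2, 3, 5, 7 the conclusion holds.
q = 11: 11 mod 21 = 11 — not in {2, 3, 5, 7}.

q = 11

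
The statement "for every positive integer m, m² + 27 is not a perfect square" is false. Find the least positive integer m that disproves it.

m = 3

Check each positive integer m in order until m² + 27 is a perfect square.
For m = 1, 2 the conclusion holds.
m = 3: 3² + 27 = 36 = 6², a perfect square.
Thus m = 3 disproves the claim, and no smaller m works.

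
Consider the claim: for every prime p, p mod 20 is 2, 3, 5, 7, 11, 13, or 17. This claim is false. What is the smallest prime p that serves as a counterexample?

p = 2: 2 mod 20 = 2.
p = 3: 3 mod 20 = 3.
p = 5: 5 mod 20 = 5.
p = 7: 7 mod 20 = 7.
p = 11: 11 mod 20 = 11.
p = 13: 13 mod 20 = 13.
p = 17: 17 mod 20 = 17.
p = 19: 19 mod 20 = 19 — not in {2, 3, 5, 7, 11, 13, 17}.
Thus p = 19 disproves the claim, and no smaller p works.

p = 19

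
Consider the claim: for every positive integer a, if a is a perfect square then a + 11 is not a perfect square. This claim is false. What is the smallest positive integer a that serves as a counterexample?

a = 25

Check each positive integer a in order until a is a perfect square but a + 11 is a perfect square.
For a = 1, 4, 9, 16 the conclusion holds.
a = 25: 25 = 5² and 25 + 11 = 36 = 6².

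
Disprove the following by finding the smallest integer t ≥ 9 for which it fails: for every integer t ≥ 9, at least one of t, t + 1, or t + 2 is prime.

t = 9: 11 is prime.
t = 10: 11 is prime.
t = 11: 11 is prime.
t = 12: 13 is prime.
t = 13: 13 is prime.
t = 14: 14 = 2 × 7; 15 = 3 × 5; 16 = 2 × 8 — all composite.
So t = 14 is the smallest counterexample.

t = 14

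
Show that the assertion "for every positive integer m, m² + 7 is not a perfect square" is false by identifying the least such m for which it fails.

Check each positive integer m in order until m² + 7 is a perfect square.
m = 1: 1² + 7 = 8, not a perfect square.
m = 2: 2² + 7 = 11, not a perfect square.
m = 3: 3² + 7 = 16 = 4², a perfect square.
Thus m = 3 disproves the claim, and no smaller m works.

m = 3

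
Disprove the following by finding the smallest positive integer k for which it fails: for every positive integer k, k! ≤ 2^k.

A counterexample is any positive integer k such that k! > 2^k; we check each in order.
k = 1: k! = 1 and 2^k = 2, so 1 ≤ 2.
k = 2: k! = 2 and 2^k = 4, so 2 ≤ 4.
k = 3: k! = 6 and 2^k = 8, so 6 ≤ 8.
k = 4: k! = 24 and 2^k = 16, so 24 > 16.
Thus k = 4 disproves the claim, and no smaller k works.

k = 4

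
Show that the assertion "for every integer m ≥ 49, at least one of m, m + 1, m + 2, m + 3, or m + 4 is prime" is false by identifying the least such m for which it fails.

Check each integer m ≥ 49 in order until m, m + 1, m + 2, m + 3, m + 4 are all composite.
The first 5 eligible values, up to m = 53, all satisfy the conclusion.
m = 54: 54 = 2 × 27; 55 = 5 × 11; 56 = 2 × 28; 57 = 3 × 19; 58 = 2 × 29 — all composite.
Hence m = 54 is a counterexample.

m = 54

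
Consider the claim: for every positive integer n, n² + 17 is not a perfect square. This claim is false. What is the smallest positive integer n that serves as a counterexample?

n = 8

A counterexample is any positive integer n such that n² + 17 is a perfect square; we check each in order.
The first 7 eligible values, up to n = 7, all satisfy the conclusion.
n = 8: 8² + 17 = 81 = 9², a perfect square.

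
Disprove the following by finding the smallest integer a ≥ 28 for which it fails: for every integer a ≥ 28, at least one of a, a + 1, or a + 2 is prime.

a = 32

a = 28: 29 is prime.
a = 29: 29 is prime.
a = 30: 31 is prime.
a = 31: 31 is prime.
a = 32: 32 = 2 × 16; 33 = 3 × 11; 34 = 2 × 17 — all composite.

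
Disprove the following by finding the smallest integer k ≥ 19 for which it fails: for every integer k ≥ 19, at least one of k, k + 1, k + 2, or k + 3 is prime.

We need the least integer k ≥ 19 for which k, k + 1, k + 2, k + 3 are all composite.
The first 5 eligible values, up to k = 23, all satisfy the conclusion.
k = 24: 24 = 2 × 12; 25 = 5 × 5; 26 = 2 × 13; 27 = 3 × 9 — all composite.
Hence k = 24 is a counterexample.

k = 24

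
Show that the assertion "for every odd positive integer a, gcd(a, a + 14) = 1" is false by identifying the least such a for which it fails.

Check each odd positive integer a in order until gcd(a, a + 14) > 1.
For a = 1, 3, 5 the conclusion holds.
a = 7: gcd(7, 21) = 7.

a = 7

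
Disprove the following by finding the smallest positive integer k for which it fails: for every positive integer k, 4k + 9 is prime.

For k = 1, 2 the conclusion holds.
k = 3: 4k + 9 = 21 = 3 × 7, composite.

k = 3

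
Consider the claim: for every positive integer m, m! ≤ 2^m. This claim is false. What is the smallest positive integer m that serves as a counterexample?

Check each positive integer m in order until m! > 2^m.
m = 1: m! = 1 and 2^m = 2, so 1 ≤ 2.
m = 2: m! = 2 and 2^m = 4, so 2 ≤ 4.
m = 3: m! = 6 and 2^m = 8, so 6 ≤ 8.
m = 4: m! = 24 and 2^m = 16, so 24 > 16.

m = 4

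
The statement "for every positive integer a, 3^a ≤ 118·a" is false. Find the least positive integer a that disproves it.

a = 6

a = 1: 3^a = 3 and 118·a = 118, so 3 ≤ 118.
a = 2: 3^a = 9 and 118·a = 236, so 9 ≤ 236.
a = 3: 3^a = 27 and 118·a = 354, so 27 ≤ 354.
a = 4: 3^a = 81 and 118·a = 472, so 81 ≤ 472.
a = 5: 3^a = 243 and 118·a = 590, so 243 ≤ 590.
a = 6: 3^a = 729 and 118·a = 708, so 729 > 708.
So a = 6 is the smallest counterexample.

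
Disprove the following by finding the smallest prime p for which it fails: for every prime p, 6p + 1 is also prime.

p = 19

We need the least prime p for which 6p + 1 is not prime.
The first 7 eligible values, up to p = 17, all satisfy the conclusion.
p = 19: 6p + 1 = 115 = 5 × 23, not prime.
Hence p = 19 is a counterexample.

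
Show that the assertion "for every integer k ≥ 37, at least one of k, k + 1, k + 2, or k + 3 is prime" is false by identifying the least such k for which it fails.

k = 48

The first 11 eligible values, up to k = 47, all satisfy the conclusion.
k = 48: 48 = 2 × 24; 49 = 7 × 7; 50 = 2 × 25; 51 = 3 × 17 — all composite.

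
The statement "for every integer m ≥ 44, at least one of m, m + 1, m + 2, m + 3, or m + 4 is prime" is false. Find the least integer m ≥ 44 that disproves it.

m = 48

We need the least integer m ≥ 44 for which m, m + 1, m + 2, m + 3, m + 4 are all composite.
The first 4 eligible values, up to m = 47, all satisfy the conclusion.
m = 48: 48 = 2 × 24; 49 = 7 × 7; 50 = 2 × 25; 51 = 3 × 17; 52 = 2 × 26 — all composite.
Thus m = 48 disproves the claim, and no smaller m works.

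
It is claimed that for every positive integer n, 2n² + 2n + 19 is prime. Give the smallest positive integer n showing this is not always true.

n = 18

We need the least positive integer n for which 2n² + 2n + 19 is not prime.
For n = 1, 2, 3, 4, …, 15, 16, 17 the conclusion holds.
n = 18: 2n² + 2n + 19 = 703 = 19 × 37, composite.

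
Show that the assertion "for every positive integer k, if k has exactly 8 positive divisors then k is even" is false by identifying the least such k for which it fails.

k = 105

A counterexample is any positive integer k such that k has exactly 8 positive divisors but k is odd; we check each in order.
For k = 24, 30, 40, 42, …, 88, 102, 104 the conclusion holds.
k = 105: divisors of 105: 1, 3, 5, 7, 15, 21, 35, 105; 105 is odd.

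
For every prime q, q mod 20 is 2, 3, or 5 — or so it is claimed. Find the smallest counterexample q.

For q = 2, 3, 5 the conclusion holds.
q = 7: 7 mod 20 = 7 — not in {2, 3, 5}.

q = 7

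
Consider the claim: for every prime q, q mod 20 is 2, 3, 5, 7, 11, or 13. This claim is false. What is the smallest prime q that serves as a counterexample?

A counterexample is any prime q such that the claim fails; we check each in order.
The first 6 eligible values, up to q = 13, all satisfy the conclusion.
q = 17: 17 mod 20 = 17 — not in {2, 3, 5, 7, 11, 13}.
Hence q = 17 is a counterexample.

q = 17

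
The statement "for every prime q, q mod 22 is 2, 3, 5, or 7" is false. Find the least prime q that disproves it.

q = 11

We need the least prime q for which the claim fails.
The first 4 eligible values, up to q = 7, all satisfy the conclusion.
q = 11: 11 mod 22 = 11 — not in {2, 3, 5, 7}.
So q = 11 is the smallest counterexample.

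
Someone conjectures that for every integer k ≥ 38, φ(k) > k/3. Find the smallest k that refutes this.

k = 42

For k = 38, 39, 40, 41 the conclusion holds.
k = 42: φ(42) = 12 and 42/3 = 14, so φ(42) ≤ 42/3.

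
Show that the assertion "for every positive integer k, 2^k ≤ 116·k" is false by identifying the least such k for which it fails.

For k = 1, 2, 3, 4, 5, 6, 7, 8, 9, 10 the conclusion holds.
k = 11: 2^k = 2048 and 116·k = 1276, so 2048 > 1276.
Hence k = 11 is a counterexample.

k = 11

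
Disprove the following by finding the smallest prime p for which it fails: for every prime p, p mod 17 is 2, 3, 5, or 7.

p = 11

A counterexample is any prime p such that the claim fails; we check each in order.
The first 4 eligible values, up to p = 7, all satisfy the conclusion.
p = 11: 11 mod 17 = 11 — not in {2, 3, 5, 7}.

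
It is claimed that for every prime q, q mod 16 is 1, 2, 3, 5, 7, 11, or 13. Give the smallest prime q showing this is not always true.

The first 10 eligible values, up to q = 29, all satisfy the conclusion.
q = 31: 31 mod 16 = 15 — not in {1, 2, 3, 5, 7, 11, 13}.
Hence q = 31 is a counterexample.

q = 31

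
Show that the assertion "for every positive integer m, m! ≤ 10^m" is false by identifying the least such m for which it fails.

m = 25

Check each positive integer m in order until m! > 10^m.
The first 24 eligible values, up to m = 24, all satisfy the conclusion.
m = 25: m! = 15511210043330985984000000 and 10^m = 10000000000000000000000000, so 15511210043330985984000000 > 10000000000000000000000000.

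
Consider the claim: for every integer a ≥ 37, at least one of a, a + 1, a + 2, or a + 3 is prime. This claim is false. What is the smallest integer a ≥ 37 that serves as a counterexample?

We need the least integer a ≥ 37 for which a, a + 1, a + 2, a + 3 are all composite.
For a = 37, 38, 39, 40, …, 45, 46, 47 the conclusion holds.
a = 48: 48 = 2 × 24; 49 = 7 × 7; 50 = 2 × 25; 51 = 3 × 17 — all composite.
So a = 48 is the smallest counterexample.

a = 48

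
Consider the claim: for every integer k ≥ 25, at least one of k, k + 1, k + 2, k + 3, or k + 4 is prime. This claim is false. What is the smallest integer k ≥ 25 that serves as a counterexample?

k = 32

Check each integer k ≥ 25 in order until k, k + 1, k + 2, k + 3, k + 4 are all composite.
For k = 25, 26, 27, 28, 29, 30, 31 the conclusion holds.
k = 32: 32 = 2 × 16; 33 = 3 × 11; 34 = 2 × 17; 35 = 5 × 7; 36 = 2 × 18 — all composite.
Thus k = 32 disproves the claim, and no smaller k works.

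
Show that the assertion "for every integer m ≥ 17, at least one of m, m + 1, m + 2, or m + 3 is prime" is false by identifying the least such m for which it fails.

m = 24

The first 7 eligible values, up to m = 23, all satisfy the conclusion.
m = 24: 24 = 2 × 12; 25 = 5 × 5; 26 = 2 × 13; 27 = 3 × 9 — all composite.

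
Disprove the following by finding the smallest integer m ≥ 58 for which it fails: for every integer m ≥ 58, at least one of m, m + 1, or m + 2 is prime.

m = 62

A counterexample is any integer m ≥ 58 such that m, m + 1, m + 2 are all composite; we check each in order.
For m = 58, 59, 60, 61 the conclusion holds.
m = 62: 62 = 2 × 31; 63 = 3 × 21; 64 = 2 × 32 — all composite.
Hence m = 62 is a counterexample.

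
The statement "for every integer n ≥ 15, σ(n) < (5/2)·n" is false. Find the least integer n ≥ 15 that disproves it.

Check each integer n ≥ 15 in order until the claim fails.
For n = 15, 16, 17, 18, 19, 20, 21, 22, 23 the conclusion holds.
n = 24: σ(24) = 60; 60 ≥ 60.
Thus n = 24 disproves the claim, and no smaller n works.

n = 24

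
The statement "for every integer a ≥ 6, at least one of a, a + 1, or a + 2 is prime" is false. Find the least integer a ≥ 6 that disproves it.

A counterexample is any integer a ≥ 6 such that a, a + 1, a + 2 are all composite; we check each in order.
For a = 6, 7 the conclusion holds.
a = 8: 8 = 2 × 4; 9 = 3 × 3; 10 = 2 × 5 — all composite.
Thus a = 8 disproves the claim, and no smaller a works.

a = 8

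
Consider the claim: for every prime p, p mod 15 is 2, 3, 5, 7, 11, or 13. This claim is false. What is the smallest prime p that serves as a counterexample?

p = 19

We need the least prime p for which the claim fails.
For p = 2, 3, 5, 7, 11, 13, 17 the conclusion holds.
p = 19: 19 mod 15 = 4 — not in {2, 3, 5, 7, 11, 13}.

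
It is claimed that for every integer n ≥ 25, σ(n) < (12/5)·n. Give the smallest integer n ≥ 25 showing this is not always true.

We need the least integer n ≥ 25 for which the claim fails.
The first 5 eligible values, up to n = 29, all satisfy the conclusion.
n = 30: σ(30) = 72; 72 ≥ 72.

n = 30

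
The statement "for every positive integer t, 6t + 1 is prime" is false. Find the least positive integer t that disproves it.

t = 4

A counterexample is any positive integer t such that 6t + 1 is not prime; we check each in order.
t = 1: 6t + 1 = 7, prime.
t = 2: 6t + 1 = 13, prime.
t = 3: 6t + 1 = 19, prime.
t = 4: 6t + 1 = 25 = 5 × 5, composite.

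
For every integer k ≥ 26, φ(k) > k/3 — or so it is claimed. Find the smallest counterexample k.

k = 30

A counterexample is any integer k ≥ 26 such that the claim fails; we check each in order.
For k = 26, 27, 28, 29 the conclusion holds.
k = 30: φ(30) = 8 and 30/3 = 10, so φ(30) ≤ 30/3.
Hence k = 30 is a counterexample.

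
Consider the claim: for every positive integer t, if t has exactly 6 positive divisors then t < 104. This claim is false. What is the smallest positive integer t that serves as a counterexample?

t = 116

Check each positive integer t in order until t has exactly 6 positive divisors but the claim fails.
For t = 12, 18, 20, 28, …, 92, 98, 99 the conclusion holds.
t = 116: τ(116) = 6; 116 ≥ 104.
Hence t = 116 is a counterexample.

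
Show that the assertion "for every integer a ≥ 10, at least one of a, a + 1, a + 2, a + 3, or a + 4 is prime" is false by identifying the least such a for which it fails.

Check each integer a ≥ 10 in order until a, a + 1, a + 2, a + 3, a + 4 are all composite.
For a = 10, 11, 12, 13, …, 21, 22, 23 the conclusion holds.
a = 24: 24 = 2 × 12; 25 = 5 × 5; 26 = 2 × 13; 27 = 3 × 9; 28 = 2 × 14 — all composite.

a = 24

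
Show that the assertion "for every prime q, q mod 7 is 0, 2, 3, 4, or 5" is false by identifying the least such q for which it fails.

Check each prime q in order until the claim fails.
q = 2: 2 mod 7 = 2.
q = 3: 3 mod 7 = 3.
q = 5: 5 mod 7 = 5.
q = 7: 7 mod 7 = 0.
q = 11: 11 mod 7 = 4.
q = 13: 13 mod 7 = 6 — not in {0, 2, 3, 4, 5}.

q = 13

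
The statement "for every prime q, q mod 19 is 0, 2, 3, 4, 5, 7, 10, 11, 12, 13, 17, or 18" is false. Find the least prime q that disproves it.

q = 47

We need the least prime q for which the claim fails.
The first 14 eligible values, up to q = 43, all satisfy the conclusion.
q = 47: 47 mod 19 = 9 — not in {0, 2, 3, 4, 5, 7, 10, 11, 12, 13, 17, 18}.
Hence q = 47 is a counterexample.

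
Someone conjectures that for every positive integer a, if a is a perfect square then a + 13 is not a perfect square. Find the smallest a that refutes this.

a = 36

Check each positive integer a in order until a is a perfect square but a + 13 is a perfect square.
a = 1: 1 + 13 = 14, not a perfect square.
a = 4: 4 + 13 = 17, not a perfect square.
a = 9: 9 + 13 = 22, not a perfect square.
a = 16: 16 + 13 = 29, not a perfect square.
a = 25: 25 + 13 = 38, not a perfect square.
a = 36: 36 = 6² and 36 + 13 = 49 = 7².
Thus a = 36 disproves the claim, and no smaller a works.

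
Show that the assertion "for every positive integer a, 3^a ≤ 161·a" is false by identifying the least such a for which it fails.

a = 7

We need the least positive integer a for which 3^a > 161·a.
The first 6 eligible values, up to a = 6, all satisfy the conclusion.
a = 7: 3^a = 2187 and 161·a = 1127, so 2187 > 1127.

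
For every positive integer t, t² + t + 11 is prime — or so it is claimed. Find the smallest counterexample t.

t = 10

For t = 1, 2, 3, 4, 5, 6, 7, 8, 9 the conclusion holds.
t = 10: t² + t + 11 = 121 = 11 × 11, composite.
Thus t = 10 disproves the claim, and no smaller t works.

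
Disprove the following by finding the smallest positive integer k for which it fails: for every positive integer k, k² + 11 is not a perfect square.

A counterexample is any positive integer k such that k² + 11 is a perfect square; we check each in order.
The first 4 eligible values, up to k = 4, all satisfy the conclusion.
k = 5: 5² + 11 = 36 = 6², a perfect square.

k = 5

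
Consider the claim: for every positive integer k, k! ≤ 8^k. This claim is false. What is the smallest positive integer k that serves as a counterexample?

k = 20

A counterexample is any positive integer k such that k! > 8^k; we check each in order.
The first 19 eligible values, up to k = 19, all satisfy the conclusion.
k = 20: k! = 2432902008176640000 and 8^k = 1152921504606846976, so 2432902008176640000 > 1152921504606846976.
Thus k = 20 disproves the claim, and no smaller k works.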